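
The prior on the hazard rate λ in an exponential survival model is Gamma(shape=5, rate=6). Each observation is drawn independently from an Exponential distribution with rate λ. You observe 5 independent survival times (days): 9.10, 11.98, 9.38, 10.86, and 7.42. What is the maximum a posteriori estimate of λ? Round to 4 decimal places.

λ̂_MAP = 0.1644

The Exponential(rate=λ) likelihood is ∝ λ^n e^(−λΣtᵢ). Here n = 5 and Σtᵢ = 9.10 + 11.98 + 9.38 + 10.86 + 7.42 = 48.74.
Posterior ∝ λ^4e^(−6λ) · λ^5e^(−48.74λ) = λ^9e^(−54.74λ), i.e. Gamma(10, 54.74).
Mode = (a−1)/b = 9/54.74 ≈ 0.1644.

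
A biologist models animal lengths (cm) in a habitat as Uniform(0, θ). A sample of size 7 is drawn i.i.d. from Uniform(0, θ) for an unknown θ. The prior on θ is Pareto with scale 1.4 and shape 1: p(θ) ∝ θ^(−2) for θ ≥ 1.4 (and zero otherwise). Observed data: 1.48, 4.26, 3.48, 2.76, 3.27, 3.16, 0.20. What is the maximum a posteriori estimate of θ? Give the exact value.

The Uniform(0, θ) likelihood is θ^(−n) for θ ≥ max(xᵢ), zero otherwise. Here max(xᵢ) = 4.26.
Posterior ∝ θ^(−2) · θ^(−7) = θ^(−9) on θ ≥ max(1.4, 4.26) = 4.26.
This density is strictly decreasing in θ, so the posterior mode lies at the lower boundary of the support.

θ̂_MAP = 4.26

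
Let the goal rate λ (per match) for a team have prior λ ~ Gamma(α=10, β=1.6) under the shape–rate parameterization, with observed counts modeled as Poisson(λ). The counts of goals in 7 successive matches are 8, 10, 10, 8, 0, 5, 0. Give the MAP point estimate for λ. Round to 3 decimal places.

Σxᵢ = 8+10+10+8+0+5+0 = 41, with n = 7.
Posterior ∝ λ^9e^(−1.6λ) · λ^41e^(−7λ) = λ^50e^(−8.6λ), i.e. Gamma(shape=51, rate=8.6).
The mode of a Gamma(a, b) with a ≥ 1 (shape–rate) is (a−1)/b = 50/8.6 ≈ 5.814.

λ̂_MAP = 5.814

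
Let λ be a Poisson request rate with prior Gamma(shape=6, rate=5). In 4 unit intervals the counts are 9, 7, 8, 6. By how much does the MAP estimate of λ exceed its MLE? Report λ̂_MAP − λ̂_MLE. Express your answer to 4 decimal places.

MAP − MLE = -3.6111

Σxᵢ = 30. Posterior is Gamma(36, 9); MAP = (36−1)/9 = 35/9 ≈ 3.88889.
MLE = x̄ = 30/4 ≈ 7.50000.
Difference = 35/9 − 30/4 = -65/18 ≈ -3.6111.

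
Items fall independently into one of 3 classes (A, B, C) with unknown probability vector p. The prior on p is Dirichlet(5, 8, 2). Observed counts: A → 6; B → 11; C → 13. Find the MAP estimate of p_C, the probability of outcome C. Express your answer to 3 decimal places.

The posterior is Dirichlet(αᵢ + nᵢ) = Dirichlet(11, 19, 15).
For a Dirichlet(a₁,…,a_K) with all aᵢ > 1, the mode has j-th component (aⱼ − 1)/(Σaᵢ − K).
Here Σaᵢ = 45 and K = 3, so p_C = (15 − 1)/(45 − 3) = 14/42 ≈ 0.333.

MAP estimate of p_C = 0.333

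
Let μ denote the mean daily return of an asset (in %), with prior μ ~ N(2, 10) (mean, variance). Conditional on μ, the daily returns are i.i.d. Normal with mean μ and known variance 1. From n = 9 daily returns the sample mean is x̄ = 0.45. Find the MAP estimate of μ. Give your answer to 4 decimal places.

n = 9, x̄ = 0.45.
For a Normal prior and Normal likelihood with known variance, the posterior is Normal; its mode equals its mean, the precision-weighted average.
Prior precision 1/σ₀² = 1/10 = 0.1; data precision n/σ² = 9/1 = 9.
μ̂ = (0.1·2 + 9·0.45) / (0.1 + 9) = 4.25/9.1 = 85/182 ≈ 0.4670.

μ̂_MAP = 0.4670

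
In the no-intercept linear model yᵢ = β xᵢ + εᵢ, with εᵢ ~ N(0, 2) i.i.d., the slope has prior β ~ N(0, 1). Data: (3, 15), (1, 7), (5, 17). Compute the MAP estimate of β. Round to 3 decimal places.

log p(β | y) = −Σ(yᵢ − βxᵢ)²/(2·2) − β²/(2·1) + const.
Setting the derivative to zero: Σxᵢ(yᵢ − βxᵢ)/2 − β/1 = 0, so β = Σxᵢyᵢ / (Σxᵢ² + σ²/τ²).
Σxᵢyᵢ = 3·15 + 1·7 + 5·17 = 137; Σxᵢ² = 35; σ²/τ² = 2.
β̂_MAP = 137 / (35 + 2) = 137/37 ≈ 3.703.

β̂_MAP = 3.703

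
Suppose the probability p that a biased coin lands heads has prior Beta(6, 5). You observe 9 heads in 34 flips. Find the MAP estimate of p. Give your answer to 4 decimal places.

p̂_MAP = 0.3256

Prior: Beta(6, 5).
Data: 9 successes in 34 trials. The binomial likelihood contributes p^9(1−p)^25, so the posterior is Beta(6+9, 5+25) = Beta(15, 30).
For Beta(a, b) with a, b > 1 the mode is (a−1)/(a+b−2) = 14/43 ≈ 0.3256.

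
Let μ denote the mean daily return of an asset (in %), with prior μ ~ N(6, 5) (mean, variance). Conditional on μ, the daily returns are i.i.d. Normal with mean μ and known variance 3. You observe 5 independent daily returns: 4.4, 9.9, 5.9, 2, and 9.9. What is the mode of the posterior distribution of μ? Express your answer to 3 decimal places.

n = 5; x̄ = (4.4 + 9.9 + 5.9 + 2 + 9.9)/5 = 32.1/5 = 6.42.
For a Normal prior and Normal likelihood with known variance, the posterior is Normal; its mode equals its mean, the precision-weighted average.
Prior precision 1/σ₀² = 1/5 = 0.2; data precision n/σ² = 5/3.
μ̂ = (0.2·6 + (5/3)·6.42) / (0.2 + 5/3) = 11.9/(28/15) = 6.375.

μ̂_MAP = 6.375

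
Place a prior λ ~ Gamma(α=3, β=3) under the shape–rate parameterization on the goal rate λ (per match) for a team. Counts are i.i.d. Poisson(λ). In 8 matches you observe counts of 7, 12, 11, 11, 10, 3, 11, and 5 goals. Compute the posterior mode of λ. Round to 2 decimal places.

Σxᵢ = 7+12+11+11+10+3+11+5 = 70, with n = 8.
Posterior ∝ λ^2e^(−3λ) · λ^70e^(−8λ) = λ^72e^(−11λ), i.e. Gamma(shape=73, rate=11).
The mode of a Gamma(a, b) with a ≥ 1 (shape–rate) is (a−1)/b = 72/11 ≈ 6.55.

λ̂_MAP = 6.55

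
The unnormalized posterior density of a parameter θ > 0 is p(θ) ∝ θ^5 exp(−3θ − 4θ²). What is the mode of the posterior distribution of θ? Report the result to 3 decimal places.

ℓ'(θ) = 5/θ − 3 − 8θ. Setting this to zero and multiplying by θ: 8θ² + 3θ − 5 = 0.
θ = (−3 + √(3² + 4·8·5)) / (2·8) = (−3 + √169) / 16 = (−3 + 13)/16 = 5/8.
ℓ''(θ) = −5/θ² − 8 < 0, confirming a maximum.

θ̂_MAP = 0.625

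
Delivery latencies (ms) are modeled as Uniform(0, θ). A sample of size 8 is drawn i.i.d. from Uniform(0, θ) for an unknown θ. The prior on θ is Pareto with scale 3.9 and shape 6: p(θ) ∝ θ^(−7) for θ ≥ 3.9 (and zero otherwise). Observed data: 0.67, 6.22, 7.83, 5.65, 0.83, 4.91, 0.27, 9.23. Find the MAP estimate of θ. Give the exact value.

θ̂_MAP = 9.23

The Uniform(0, θ) likelihood is θ^(−n) for θ ≥ max(xᵢ), zero otherwise. Here max(xᵢ) = 9.23.
Posterior ∝ θ^(−7) · θ^(−8) = θ^(−15) on θ ≥ max(3.9, 9.23) = 9.23.
This density is strictly decreasing in θ, so the posterior mode lies at the lower boundary of the support.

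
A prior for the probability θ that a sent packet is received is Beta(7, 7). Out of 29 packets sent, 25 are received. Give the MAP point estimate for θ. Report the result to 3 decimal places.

Prior: Beta(7, 7).
Data: 25 successes in 29 trials. The binomial likelihood contributes θ^25(1−θ)^4, so the posterior is Beta(7+25, 7+4) = Beta(32, 11).
For Beta(a, b) with a, b > 1 the mode is (a−1)/(a+b−2) = 31/41 ≈ 0.756.

θ̂_MAP = 0.756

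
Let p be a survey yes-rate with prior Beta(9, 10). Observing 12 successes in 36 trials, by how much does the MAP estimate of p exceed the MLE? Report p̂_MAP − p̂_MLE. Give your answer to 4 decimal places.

Posterior is Beta(21, 34); MAP = (21−1)/(55−2) = 20/53 ≈ 0.37736.
MLE ignores the prior: p̂_MLE = k/n = 12/36 ≈ 0.33333.
Difference = 20/53 − 12/36 = 7/159 ≈ 0.0440.

MAP − MLE = 0.0440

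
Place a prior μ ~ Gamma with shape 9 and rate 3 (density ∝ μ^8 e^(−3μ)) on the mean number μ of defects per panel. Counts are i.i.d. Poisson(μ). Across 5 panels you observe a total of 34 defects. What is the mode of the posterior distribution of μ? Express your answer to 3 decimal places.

Σxᵢ = 34, n = 5.
Posterior ∝ μ^8e^(−3μ) · μ^34e^(−5μ) = μ^42e^(−8μ), i.e. Gamma(shape=43, rate=8).
The mode of a Gamma(a, b) with a ≥ 1 (shape–rate) is (a−1)/b = 42/8 ≈ 5.250.

μ̂_MAP = 5.250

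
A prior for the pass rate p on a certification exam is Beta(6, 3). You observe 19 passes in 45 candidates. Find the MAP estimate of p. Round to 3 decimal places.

p̂_MAP = 0.462

Prior: Beta(6, 3).
Data: 19 successes in 45 trials. The binomial likelihood contributes p^19(1−p)^26, so the posterior is Beta(6+19, 3+26) = Beta(25, 29).
For Beta(a, b) with a, b > 1 the mode is (a−1)/(a+b−2) = 24/52 ≈ 0.462.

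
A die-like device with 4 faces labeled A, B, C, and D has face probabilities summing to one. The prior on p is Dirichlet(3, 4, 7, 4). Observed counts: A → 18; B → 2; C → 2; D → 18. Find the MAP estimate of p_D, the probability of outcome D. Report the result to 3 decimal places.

The posterior is Dirichlet(αᵢ + nᵢ) = Dirichlet(21, 6, 9, 22).
For a Dirichlet(a₁,…,a_K) with all aᵢ > 1, the mode has j-th component (aⱼ − 1)/(Σaᵢ − K).
Here Σaᵢ = 58 and K = 4, so p_D = (22 − 1)/(58 − 4) = 21/54 ≈ 0.389.

MAP estimate of p_D = 0.389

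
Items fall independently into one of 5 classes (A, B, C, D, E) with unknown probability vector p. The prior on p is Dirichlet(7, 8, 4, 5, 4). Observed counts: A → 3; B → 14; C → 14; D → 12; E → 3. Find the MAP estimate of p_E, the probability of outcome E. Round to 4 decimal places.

MAP estimate of p_E = 0.0870

The posterior is Dirichlet(αᵢ + nᵢ) = Dirichlet(10, 22, 18, 17, 7).
For a Dirichlet(a₁,…,a_K) with all aᵢ > 1, the mode has j-th component (aⱼ − 1)/(Σaᵢ − K).
Here Σaᵢ = 74 and K = 5, so p_E = (7 − 1)/(74 − 5) = 6/69 ≈ 0.0870.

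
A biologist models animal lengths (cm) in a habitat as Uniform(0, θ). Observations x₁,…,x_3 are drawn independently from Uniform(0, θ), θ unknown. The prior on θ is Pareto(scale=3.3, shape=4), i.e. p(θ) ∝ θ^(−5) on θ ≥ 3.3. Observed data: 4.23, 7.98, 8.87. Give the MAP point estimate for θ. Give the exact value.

θ̂_MAP = 8.87

The Uniform(0, θ) likelihood is θ^(−n) for θ ≥ max(xᵢ), zero otherwise. Here max(xᵢ) = 8.87.
Posterior ∝ θ^(−5) · θ^(−3) = θ^(−8) on θ ≥ max(3.3, 8.87) = 8.87.
This density is strictly decreasing in θ, so the posterior mode lies at the lower boundary of the support.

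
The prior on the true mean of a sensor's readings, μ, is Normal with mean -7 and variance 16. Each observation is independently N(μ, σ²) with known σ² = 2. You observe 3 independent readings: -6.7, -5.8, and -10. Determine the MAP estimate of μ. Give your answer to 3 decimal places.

n = 3; x̄ = ((-6.7) + (-5.8) + (-10))/3 = -22.5/3 = -7.5.
For a Normal prior and Normal likelihood with known variance, the posterior is Normal; its mode equals its mean, the precision-weighted average.
Prior precision 1/σ₀² = 1/16 = 0.0625; data precision n/σ² = 3/2 = 1.5.
μ̂ = (0.0625·(-7) + 1.5·(-7.5)) / (0.0625 + 1.5) = (-11.6875)/1.5625 = -7.480.

μ̂_MAP = -7.480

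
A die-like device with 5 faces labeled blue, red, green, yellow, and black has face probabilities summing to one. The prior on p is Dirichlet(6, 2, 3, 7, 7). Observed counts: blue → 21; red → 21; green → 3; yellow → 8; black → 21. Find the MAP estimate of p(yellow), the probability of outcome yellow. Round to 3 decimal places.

The posterior is Dirichlet(αᵢ + nᵢ) = Dirichlet(27, 23, 6, 15, 28).
For a Dirichlet(a₁,…,a_K) with all aᵢ > 1, the mode has j-th component (aⱼ − 1)/(Σaᵢ − K).
Here Σaᵢ = 99 and K = 5, so p(yellow) = (15 − 1)/(99 − 5) = 14/94 ≈ 0.149.

MAP estimate of p(yellow) = 0.149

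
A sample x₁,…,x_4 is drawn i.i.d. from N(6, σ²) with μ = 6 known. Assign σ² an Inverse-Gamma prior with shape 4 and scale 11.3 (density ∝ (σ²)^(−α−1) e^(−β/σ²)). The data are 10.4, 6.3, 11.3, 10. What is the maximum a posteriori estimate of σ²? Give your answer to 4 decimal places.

Sum of squared deviations about the known mean: SS = (10.4−6)² + (6.3−6)² + (11.3−6)² + (10−6)² = 63.54.
The Normal likelihood contributes (σ²)^(−n/2) exp(−SS/(2σ²)), so the posterior is Inverse-Gamma(α + n/2, β + SS/2) = Inverse-Gamma(6, 43.07).
The mode of Inverse-Gamma(a, b) is b/(a+1) = 43.07/7 ≈ 6.1529.

σ̂²_MAP = 6.1529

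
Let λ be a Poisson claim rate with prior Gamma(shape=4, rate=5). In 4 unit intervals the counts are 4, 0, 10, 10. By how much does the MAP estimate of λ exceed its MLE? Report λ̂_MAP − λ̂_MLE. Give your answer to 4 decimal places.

Σxᵢ = 24. Posterior is Gamma(28, 9); MAP = (28−1)/9 = 27/9 ≈ 3.00000.
MLE = x̄ = 24/4 ≈ 6.00000.
Difference = 27/9 − 24/4 = -3 ≈ -3.0000.

MAP − MLE = -3.0000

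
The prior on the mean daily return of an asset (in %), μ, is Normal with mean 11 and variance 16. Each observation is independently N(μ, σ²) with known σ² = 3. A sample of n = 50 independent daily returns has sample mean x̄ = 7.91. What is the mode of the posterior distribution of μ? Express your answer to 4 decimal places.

μ̂_MAP = 7.9215

n = 50, x̄ = 7.91.
For a Normal prior and Normal likelihood with known variance, the posterior is Normal; its mode equals its mean, the precision-weighted average.
Prior precision 1/σ₀² = 1/16 = 0.0625; data precision n/σ² = 50/3.
μ̂ = (0.0625·11 + (50/3)·7.91) / (0.0625 + 50/3) = (6361/48)/(803/48) = 6361/803 ≈ 7.9215.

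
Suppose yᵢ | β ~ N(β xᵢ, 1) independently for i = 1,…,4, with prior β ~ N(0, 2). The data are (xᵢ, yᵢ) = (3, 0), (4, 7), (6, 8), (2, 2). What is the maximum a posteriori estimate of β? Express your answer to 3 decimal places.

β̂_MAP = 1.221

log p(β | y) = −Σ(yᵢ − βxᵢ)²/(2·1) − β²/(2·2) + const.
Setting the derivative to zero: Σxᵢ(yᵢ − βxᵢ)/1 − β/2 = 0, so β = Σxᵢyᵢ / (Σxᵢ² + σ²/τ²).
Σxᵢyᵢ = 3·0 + 4·7 + 6·8 + 2·2 = 80; Σxᵢ² = 65; σ²/τ² = 0.5.
β̂_MAP = 80 / (65 + 0.5) = 80/65.5 ≈ 1.221.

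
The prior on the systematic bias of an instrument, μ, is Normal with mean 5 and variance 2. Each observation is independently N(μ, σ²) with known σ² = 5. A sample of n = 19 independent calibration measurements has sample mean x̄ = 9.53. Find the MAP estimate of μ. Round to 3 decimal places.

μ̂_MAP = 9.003

n = 19, x̄ = 9.53.
For a Normal prior and Normal likelihood with known variance, the posterior is Normal; its mode equals its mean, the precision-weighted average.
Prior precision 1/σ₀² = 1/2 = 0.5; data precision n/σ² = 19/5 = 3.8.
μ̂ = (0.5·5 + 3.8·9.53) / (0.5 + 3.8) = 38.714/4.3 = 19357/2150 ≈ 9.003.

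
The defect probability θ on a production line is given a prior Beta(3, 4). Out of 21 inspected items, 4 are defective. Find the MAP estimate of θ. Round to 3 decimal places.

θ̂_MAP = 0.231

Prior: Beta(3, 4).
Data: 4 successes in 21 trials. The binomial likelihood contributes θ^4(1−θ)^17, so the posterior is Beta(3+4, 4+17) = Beta(7, 21).
For Beta(a, b) with a, b > 1 the mode is (a−1)/(a+b−2) = 6/26 ≈ 0.231.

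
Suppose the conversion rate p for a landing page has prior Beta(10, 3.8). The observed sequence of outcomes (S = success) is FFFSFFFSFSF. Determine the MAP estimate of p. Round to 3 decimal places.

Prior: Beta(10, 3.8).
Data: 3 successes in 11 trials (from the sequence). The binomial likelihood contributes p^3(1−p)^8, so the posterior is Beta(10+3, 3.8+8) = Beta(13, 11.8).
For Beta(a, b) with a, b > 1 the mode is (a−1)/(a+b−2) = 12/22.8 ≈ 0.526.

p̂_MAP = 0.526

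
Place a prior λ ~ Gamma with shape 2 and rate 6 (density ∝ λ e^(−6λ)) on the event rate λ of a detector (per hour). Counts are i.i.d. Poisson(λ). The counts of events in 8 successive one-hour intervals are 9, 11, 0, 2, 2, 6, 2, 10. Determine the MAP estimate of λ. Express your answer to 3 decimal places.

Σxᵢ = 9+11+0+2+2+6+2+10 = 42, with n = 8.
Posterior ∝ λe^(−6λ) · λ^42e^(−8λ) = λ^43e^(−14λ), i.e. Gamma(shape=44, rate=14).
The mode of a Gamma(a, b) with a ≥ 1 (shape–rate) is (a−1)/b = 43/14 ≈ 3.071.

λ̂_MAP = 3.071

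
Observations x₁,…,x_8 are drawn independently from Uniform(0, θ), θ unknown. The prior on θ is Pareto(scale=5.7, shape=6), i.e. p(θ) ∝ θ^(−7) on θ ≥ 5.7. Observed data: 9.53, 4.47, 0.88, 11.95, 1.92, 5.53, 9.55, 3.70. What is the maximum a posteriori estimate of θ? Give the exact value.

The Uniform(0, θ) likelihood is θ^(−n) for θ ≥ max(xᵢ), zero otherwise. Here max(xᵢ) = 11.95.
Posterior ∝ θ^(−7) · θ^(−8) = θ^(−15) on θ ≥ max(5.7, 11.95) = 11.95.
This density is strictly decreasing in θ, so the posterior mode lies at the lower boundary of the support.

θ̂_MAP = 11.95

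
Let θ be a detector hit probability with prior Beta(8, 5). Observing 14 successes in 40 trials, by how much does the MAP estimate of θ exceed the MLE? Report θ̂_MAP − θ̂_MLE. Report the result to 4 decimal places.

MAP − MLE = 0.0618

Posterior is Beta(22, 31); MAP = (22−1)/(53−2) = 21/51 ≈ 0.41176.
MLE ignores the prior: θ̂_MLE = k/n = 14/40 ≈ 0.35000.
Difference = 21/51 − 14/40 = 21/340 ≈ 0.0618.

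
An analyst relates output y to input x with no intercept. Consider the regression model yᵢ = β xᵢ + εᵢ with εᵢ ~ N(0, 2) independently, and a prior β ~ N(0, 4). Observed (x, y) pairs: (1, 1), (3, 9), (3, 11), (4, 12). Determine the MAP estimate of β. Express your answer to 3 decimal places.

β̂_MAP = 3.070

log p(β | y) = −Σ(yᵢ − βxᵢ)²/(2·2) − β²/(2·4) + const.
Setting the derivative to zero: Σxᵢ(yᵢ − βxᵢ)/2 − β/4 = 0, so β = Σxᵢyᵢ / (Σxᵢ² + σ²/τ²).
Σxᵢyᵢ = 1·1 + 3·9 + 3·11 + 4·12 = 109; Σxᵢ² = 35; σ²/τ² = 0.5.
β̂_MAP = 109 / (35 + 0.5) = 109/35.5 ≈ 3.070.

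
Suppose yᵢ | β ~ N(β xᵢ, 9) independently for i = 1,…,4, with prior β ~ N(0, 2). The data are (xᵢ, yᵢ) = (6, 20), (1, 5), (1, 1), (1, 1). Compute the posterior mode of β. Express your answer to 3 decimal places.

log p(β | y) = −Σ(yᵢ − βxᵢ)²/(2·9) − β²/(2·2) + const.
Setting the derivative to zero: Σxᵢ(yᵢ − βxᵢ)/9 − β/2 = 0, so β = Σxᵢyᵢ / (Σxᵢ² + σ²/τ²).
Σxᵢyᵢ = 6·20 + 1·5 + 1·1 + 1·1 = 127; Σxᵢ² = 39; σ²/τ² = 4.5.
β̂_MAP = 127 / (39 + 4.5) = 127/43.5 ≈ 2.920.

β̂_MAP = 2.920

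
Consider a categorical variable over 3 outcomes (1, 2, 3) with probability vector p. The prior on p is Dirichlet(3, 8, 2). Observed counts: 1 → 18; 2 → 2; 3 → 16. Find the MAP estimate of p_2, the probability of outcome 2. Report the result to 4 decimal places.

MAP estimate: 0.1957

The posterior is Dirichlet(αᵢ + nᵢ) = Dirichlet(21, 10, 18).
For a Dirichlet(a₁,…,a_K) with all aᵢ > 1, the mode has j-th component (aⱼ − 1)/(Σaᵢ − K).
Here Σaᵢ = 49 and K = 3, so p_2 = (10 − 1)/(49 − 3) = 9/46 ≈ 0.1957.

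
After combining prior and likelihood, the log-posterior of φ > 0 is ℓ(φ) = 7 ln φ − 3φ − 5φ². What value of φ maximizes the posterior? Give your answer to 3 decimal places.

φ̂_MAP = 0.700

ℓ'(φ) = 7/φ − 3 − 10φ. Setting this to zero and multiplying by φ: 10φ² + 3φ − 7 = 0.
φ = (−3 + √(3² + 4·10·7)) / (2·10) = (−3 + √289) / 20 = (−3 + 17)/20 = 7/10.
ℓ''(φ) = −7/φ² − 10 < 0, confirming a maximum.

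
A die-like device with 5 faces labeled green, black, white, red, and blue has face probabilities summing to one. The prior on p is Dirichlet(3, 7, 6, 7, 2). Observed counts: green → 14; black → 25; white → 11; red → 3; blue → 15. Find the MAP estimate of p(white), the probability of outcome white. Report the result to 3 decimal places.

The posterior is Dirichlet(αᵢ + nᵢ) = Dirichlet(17, 32, 17, 10, 17).
For a Dirichlet(a₁,…,a_K) with all aᵢ > 1, the mode has j-th component (aⱼ − 1)/(Σaᵢ − K).
Here Σaᵢ = 93 and K = 5, so p(white) = (17 − 1)/(93 − 5) = 16/88 ≈ 0.182.

MAP estimate of p(white) = 0.182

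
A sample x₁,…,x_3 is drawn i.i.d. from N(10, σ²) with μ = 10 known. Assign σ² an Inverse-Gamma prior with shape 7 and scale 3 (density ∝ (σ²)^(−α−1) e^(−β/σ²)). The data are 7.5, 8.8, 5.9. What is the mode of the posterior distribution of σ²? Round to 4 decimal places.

Sum of squared deviations about the known mean: SS = (7.5−10)² + (8.8−10)² + (5.9−10)² = 24.5.
The Normal likelihood contributes (σ²)^(−n/2) exp(−SS/(2σ²)), so the posterior is Inverse-Gamma(α + n/2, β + SS/2) = Inverse-Gamma(8.5, 15.25).
The mode of Inverse-Gamma(a, b) is b/(a+1) = 15.25/9.5 ≈ 1.6053.

σ̂²_MAP = 1.6053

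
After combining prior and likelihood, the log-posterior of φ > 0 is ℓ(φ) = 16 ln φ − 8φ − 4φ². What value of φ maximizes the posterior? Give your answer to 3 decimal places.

ℓ'(φ) = 16/φ − 8 − 8φ. Setting this to zero and multiplying by φ: 8φ² + 8φ − 16 = 0.
φ = (−8 + √(8² + 4·8·16)) / (2·8) = (−8 + √576) / 16 = (−8 + 24)/16 = 1.
ℓ''(φ) = −16/φ² − 8 < 0, confirming a maximum.

φ̂_MAP = 1.000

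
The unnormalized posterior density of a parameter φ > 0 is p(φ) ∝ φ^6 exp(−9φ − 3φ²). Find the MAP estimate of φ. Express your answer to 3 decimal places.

φ̂_MAP = 0.500

ℓ'(φ) = 6/φ − 9 − 6φ. Setting this to zero and multiplying by φ: 6φ² + 9φ − 6 = 0.
φ = (−9 + √(9² + 4·6·6)) / (2·6) = (−9 + √225) / 12 = (−9 + 15)/12 = 1/2.
ℓ''(φ) = −6/φ² − 6 < 0, confirming a maximum.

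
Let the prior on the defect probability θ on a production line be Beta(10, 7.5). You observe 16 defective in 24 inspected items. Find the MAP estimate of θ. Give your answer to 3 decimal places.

θ̂_MAP = 0.633

Prior: Beta(10, 7.5).
Data: 16 successes in 24 trials. The binomial likelihood contributes θ^16(1−θ)^8, so the posterior is Beta(10+16, 7.5+8) = Beta(26, 15.5).
For Beta(a, b) with a, b > 1 the mode is (a−1)/(a+b−2) = 25/39.5 ≈ 0.633.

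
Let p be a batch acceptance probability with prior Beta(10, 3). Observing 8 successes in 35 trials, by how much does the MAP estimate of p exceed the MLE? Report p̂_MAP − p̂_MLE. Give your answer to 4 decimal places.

Posterior is Beta(18, 30); MAP = (18−1)/(48−2) = 17/46 ≈ 0.36957.
MLE ignores the prior: p̂_MLE = k/n = 8/35 ≈ 0.22857.
Difference = 17/46 − 8/35 = 227/1610 ≈ 0.1410.

MAP − MLE = 0.1410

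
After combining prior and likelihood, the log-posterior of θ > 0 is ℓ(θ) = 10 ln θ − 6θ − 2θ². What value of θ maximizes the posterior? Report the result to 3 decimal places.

ℓ'(θ) = 10/θ − 6 − 4θ. Setting this to zero and multiplying by θ: 4θ² + 6θ − 10 = 0.
θ = (−6 + √(6² + 4·4·10)) / (2·4) = (−6 + √196) / 8 = (−6 + 14)/8 = 1.
ℓ''(θ) = −10/θ² − 4 < 0, confirming a maximum.

θ̂_MAP = 1.000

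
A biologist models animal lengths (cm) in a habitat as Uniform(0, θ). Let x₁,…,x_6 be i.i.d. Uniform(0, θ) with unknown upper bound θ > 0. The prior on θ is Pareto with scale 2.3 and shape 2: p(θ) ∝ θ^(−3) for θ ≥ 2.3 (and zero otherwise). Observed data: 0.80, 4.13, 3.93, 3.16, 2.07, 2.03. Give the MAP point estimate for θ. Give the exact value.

The Uniform(0, θ) likelihood is θ^(−n) for θ ≥ max(xᵢ), zero otherwise. Here max(xᵢ) = 4.13.
Posterior ∝ θ^(−3) · θ^(−6) = θ^(−9) on θ ≥ max(2.3, 4.13) = 4.13.
This density is strictly decreasing in θ, so the posterior mode lies at the lower boundary of the support.

θ̂_MAP = 4.13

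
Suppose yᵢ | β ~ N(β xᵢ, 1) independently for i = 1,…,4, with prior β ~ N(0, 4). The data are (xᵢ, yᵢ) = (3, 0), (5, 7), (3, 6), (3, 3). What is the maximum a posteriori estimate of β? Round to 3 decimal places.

log p(β | y) = −Σ(yᵢ − βxᵢ)²/(2·1) − β²/(2·4) + const.
Setting the derivative to zero: Σxᵢ(yᵢ − βxᵢ)/1 − β/4 = 0, so β = Σxᵢyᵢ / (Σxᵢ² + σ²/τ²).
Σxᵢyᵢ = 3·0 + 5·7 + 3·6 + 3·3 = 62; Σxᵢ² = 52; σ²/τ² = 0.25.
β̂_MAP = 62 / (52 + 0.25) = 62/52.25 ≈ 1.187.

β̂_MAP = 1.187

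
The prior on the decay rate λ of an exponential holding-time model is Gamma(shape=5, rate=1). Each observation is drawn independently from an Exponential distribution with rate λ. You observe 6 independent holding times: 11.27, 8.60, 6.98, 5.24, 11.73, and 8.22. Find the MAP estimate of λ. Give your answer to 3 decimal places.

The Exponential(rate=λ) likelihood is ∝ λ^n e^(−λΣtᵢ). Here n = 6 and Σtᵢ = 11.27 + 8.60 + 6.98 + 5.24 + 11.73 + 8.22 = 52.04.
Posterior ∝ λ^4e^(−1λ) · λ^6e^(−52.04λ) = λ^10e^(−53.04λ), i.e. Gamma(11, 53.04).
Mode = (a−1)/b = 10/53.04 ≈ 0.189.

λ̂_MAP = 0.189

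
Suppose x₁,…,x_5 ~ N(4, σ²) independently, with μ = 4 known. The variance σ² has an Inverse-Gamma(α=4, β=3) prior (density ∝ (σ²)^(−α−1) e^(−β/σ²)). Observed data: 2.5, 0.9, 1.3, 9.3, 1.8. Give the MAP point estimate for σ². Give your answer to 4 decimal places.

σ̂²_MAP = 3.8720

Sum of squared deviations about the known mean: SS = (2.5−4)² + (0.9−4)² + (1.3−4)² + (9.3−4)² + (1.8−4)² = 52.08.
The Normal likelihood contributes (σ²)^(−n/2) exp(−SS/(2σ²)), so the posterior is Inverse-Gamma(α + n/2, β + SS/2) = Inverse-Gamma(6.5, 29.04).
The mode of Inverse-Gamma(a, b) is b/(a+1) = 29.04/7.5 ≈ 3.8720.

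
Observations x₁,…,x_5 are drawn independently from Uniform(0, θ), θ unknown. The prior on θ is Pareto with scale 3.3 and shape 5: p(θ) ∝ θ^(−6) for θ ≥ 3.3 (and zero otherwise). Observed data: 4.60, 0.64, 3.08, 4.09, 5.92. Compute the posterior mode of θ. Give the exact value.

θ̂_MAP = 5.92

The Uniform(0, θ) likelihood is θ^(−n) for θ ≥ max(xᵢ), zero otherwise. Here max(xᵢ) = 5.92.
Posterior ∝ θ^(−6) · θ^(−5) = θ^(−11) on θ ≥ max(3.3, 5.92) = 5.92.
This density is strictly decreasing in θ, so the posterior mode lies at the lower boundary of the support.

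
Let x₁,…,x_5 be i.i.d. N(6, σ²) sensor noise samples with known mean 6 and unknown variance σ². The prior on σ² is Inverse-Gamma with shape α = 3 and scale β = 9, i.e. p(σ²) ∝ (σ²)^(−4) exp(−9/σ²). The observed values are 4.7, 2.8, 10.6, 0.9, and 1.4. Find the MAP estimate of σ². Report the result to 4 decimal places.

σ̂²_MAP = 7.5585

Sum of squared deviations about the known mean: SS = (4.7−6)² + (2.8−6)² + (10.6−6)² + (0.9−6)² + (1.4−6)² = 80.26.
The Normal likelihood contributes (σ²)^(−n/2) exp(−SS/(2σ²)), so the posterior is Inverse-Gamma(α + n/2, β + SS/2) = Inverse-Gamma(5.5, 49.13).
The mode of Inverse-Gamma(a, b) is b/(a+1) = 49.13/6.5 ≈ 7.5585.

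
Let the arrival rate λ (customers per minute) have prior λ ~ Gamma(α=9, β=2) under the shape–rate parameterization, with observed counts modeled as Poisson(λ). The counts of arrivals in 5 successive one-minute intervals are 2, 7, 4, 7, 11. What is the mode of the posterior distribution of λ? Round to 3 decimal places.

Σxᵢ = 2+7+4+7+11 = 31, with n = 5.
Posterior ∝ λ^8e^(−2λ) · λ^31e^(−5λ) = λ^39e^(−7λ), i.e. Gamma(shape=40, rate=7).
The mode of a Gamma(a, b) with a ≥ 1 (shape–rate) is (a−1)/b = 39/7 ≈ 5.571.

λ̂_MAP = 5.571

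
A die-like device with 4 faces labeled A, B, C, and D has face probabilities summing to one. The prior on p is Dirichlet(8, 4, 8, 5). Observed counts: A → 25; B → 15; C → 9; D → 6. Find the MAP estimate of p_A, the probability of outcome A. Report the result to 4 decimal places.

MAP estimate of p_A = 0.4211

The posterior is Dirichlet(αᵢ + nᵢ) = Dirichlet(33, 19, 17, 11).
For a Dirichlet(a₁,…,a_K) with all aᵢ > 1, the mode has j-th component (aⱼ − 1)/(Σaᵢ − K).
Here Σaᵢ = 80 and K = 4, so p_A = (33 − 1)/(80 − 4) = 32/76 ≈ 0.4211.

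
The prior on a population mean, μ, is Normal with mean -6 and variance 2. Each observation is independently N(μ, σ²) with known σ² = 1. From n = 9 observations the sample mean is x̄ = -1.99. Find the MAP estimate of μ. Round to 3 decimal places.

μ̂_MAP = -2.201

n = 9, x̄ = -1.99.
For a Normal prior and Normal likelihood with known variance, the posterior is Normal; its mode equals its mean, the precision-weighted average.
Prior precision 1/σ₀² = 1/2 = 0.5; data precision n/σ² = 9/1 = 9.
μ̂ = (0.5·(-6) + 9·(-1.99)) / (0.5 + 9) = (-20.91)/9.5 = -2091/950 ≈ -2.201.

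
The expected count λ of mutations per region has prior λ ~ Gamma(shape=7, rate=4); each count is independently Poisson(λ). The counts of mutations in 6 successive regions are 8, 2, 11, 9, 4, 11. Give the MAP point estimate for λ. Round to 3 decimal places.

Σxᵢ = 8+2+11+9+4+11 = 45, with n = 6.
Posterior ∝ λ^6e^(−4λ) · λ^45e^(−6λ) = λ^51e^(−10λ), i.e. Gamma(shape=52, rate=10).
The mode of a Gamma(a, b) with a ≥ 1 (shape–rate) is (a−1)/b = 51/10 ≈ 5.100.

λ̂_MAP = 5.100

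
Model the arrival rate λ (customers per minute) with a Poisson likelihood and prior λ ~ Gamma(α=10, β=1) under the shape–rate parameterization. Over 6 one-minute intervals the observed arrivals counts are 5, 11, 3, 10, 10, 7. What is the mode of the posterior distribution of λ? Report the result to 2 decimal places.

λ̂_MAP = 7.86

Σxᵢ = 5+11+3+10+10+7 = 46, with n = 6.
Posterior ∝ λ^9e^(−1λ) · λ^46e^(−6λ) = λ^55e^(−7λ), i.e. Gamma(shape=56, rate=7).
The mode of a Gamma(a, b) with a ≥ 1 (shape–rate) is (a−1)/b = 55/7 ≈ 7.86.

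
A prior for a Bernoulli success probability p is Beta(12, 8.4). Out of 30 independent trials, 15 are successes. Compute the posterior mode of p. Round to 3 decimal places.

Prior: Beta(12, 8.4).
Data: 15 successes in 30 trials. The binomial likelihood contributes p^15(1−p)^15, so the posterior is Beta(12+15, 8.4+15) = Beta(27, 23.4).
For Beta(a, b) with a, b > 1 the mode is (a−1)/(a+b−2) = 26/48.4 ≈ 0.537.

p̂_MAP = 0.537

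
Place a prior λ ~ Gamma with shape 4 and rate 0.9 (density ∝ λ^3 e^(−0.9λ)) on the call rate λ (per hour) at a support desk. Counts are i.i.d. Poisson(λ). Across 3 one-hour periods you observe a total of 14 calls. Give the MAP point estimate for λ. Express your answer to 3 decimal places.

λ̂_MAP = 4.359

Σxᵢ = 14, n = 3.
Posterior ∝ λ^3e^(−0.9λ) · λ^14e^(−3λ) = λ^17e^(−3.9λ), i.e. Gamma(shape=18, rate=3.9).
The mode of a Gamma(a, b) with a ≥ 1 (shape–rate) is (a−1)/b = 17/3.9 ≈ 4.359.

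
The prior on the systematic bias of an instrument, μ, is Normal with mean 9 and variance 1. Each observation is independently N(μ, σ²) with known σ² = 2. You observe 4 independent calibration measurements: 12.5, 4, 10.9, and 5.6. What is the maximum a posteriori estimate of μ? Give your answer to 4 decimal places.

n = 4; x̄ = (12.5 + 4 + 10.9 + 5.6)/4 = 33/4 = 8.25.
For a Normal prior and Normal likelihood with known variance, the posterior is Normal; its mode equals its mean, the precision-weighted average.
Prior precision 1/σ₀² = 1/1 = 1; data precision n/σ² = 4/2 = 2.
μ̂ = (1·9 + 2·8.25) / (1 + 2) = 25.5/3 = 8.5000.

μ̂_MAP = 8.5000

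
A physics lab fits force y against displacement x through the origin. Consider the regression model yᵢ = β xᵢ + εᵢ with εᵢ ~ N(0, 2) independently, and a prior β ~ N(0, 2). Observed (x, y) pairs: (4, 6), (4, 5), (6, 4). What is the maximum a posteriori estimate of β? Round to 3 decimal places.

β̂_MAP = 0.986

log p(β | y) = −Σ(yᵢ − βxᵢ)²/(2·2) − β²/(2·2) + const.
Setting the derivative to zero: Σxᵢ(yᵢ − βxᵢ)/2 − β/2 = 0, so β = Σxᵢyᵢ / (Σxᵢ² + σ²/τ²).
Σxᵢyᵢ = 4·6 + 4·5 + 6·4 = 68; Σxᵢ² = 68; σ²/τ² = 1.
β̂_MAP = 68 / (68 + 1) = 68/69 ≈ 0.986.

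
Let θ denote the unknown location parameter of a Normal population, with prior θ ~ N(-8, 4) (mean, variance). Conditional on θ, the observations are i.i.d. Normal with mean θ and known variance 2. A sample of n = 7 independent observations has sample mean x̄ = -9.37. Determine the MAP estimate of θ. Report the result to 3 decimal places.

θ̂_MAP = -9.279

n = 7, x̄ = -9.37.
For a Normal prior and Normal likelihood with known variance, the posterior is Normal; its mode equals its mean, the precision-weighted average.
Prior precision 1/σ₀² = 1/4 = 0.25; data precision n/σ² = 7/2 = 3.5.
θ̂ = (0.25·(-8) + 3.5·(-9.37)) / (0.25 + 3.5) = (-34.795)/3.75 = -6959/750 ≈ -9.279.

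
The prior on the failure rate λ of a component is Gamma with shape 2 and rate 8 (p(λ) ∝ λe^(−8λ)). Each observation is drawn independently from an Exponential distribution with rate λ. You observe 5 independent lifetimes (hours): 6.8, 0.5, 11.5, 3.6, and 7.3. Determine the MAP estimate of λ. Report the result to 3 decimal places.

The Exponential(rate=λ) likelihood is ∝ λ^n e^(−λΣtᵢ). Here n = 5 and Σtᵢ = 6.8 + 0.5 + 11.5 + 3.6 + 7.3 = 29.7.
Posterior ∝ λe^(−8λ) · λ^5e^(−29.7λ) = λ^6e^(−37.7λ), i.e. Gamma(7, 37.7).
Mode = (a−1)/b = 6/37.7 ≈ 0.159.

λ̂_MAP = 0.159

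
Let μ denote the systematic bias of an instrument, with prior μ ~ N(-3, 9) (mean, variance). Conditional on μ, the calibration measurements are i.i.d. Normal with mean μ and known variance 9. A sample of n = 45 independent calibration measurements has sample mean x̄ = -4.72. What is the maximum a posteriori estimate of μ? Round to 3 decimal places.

μ̂_MAP = -4.683

n = 45, x̄ = -4.72.
For a Normal prior and Normal likelihood with known variance, the posterior is Normal; its mode equals its mean, the precision-weighted average.
Prior precision 1/σ₀² = 1/9; data precision n/σ² = 45/9 = 5.
μ̂ = ((1/9)·(-3) + 5·(-4.72)) / (1/9 + 5) = (-359/15)/(46/9) = -1077/230 ≈ -4.683.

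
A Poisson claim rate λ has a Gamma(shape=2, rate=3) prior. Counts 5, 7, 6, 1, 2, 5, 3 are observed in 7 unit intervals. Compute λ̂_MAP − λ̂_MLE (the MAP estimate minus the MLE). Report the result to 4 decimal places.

MAP − MLE = -1.1429

Σxᵢ = 29. Posterior is Gamma(31, 10); MAP = (31−1)/10 = 30/10 ≈ 3.00000.
MLE = x̄ = 29/7 ≈ 4.14286.
Difference = 30/10 − 29/7 = -8/7 ≈ -1.1429.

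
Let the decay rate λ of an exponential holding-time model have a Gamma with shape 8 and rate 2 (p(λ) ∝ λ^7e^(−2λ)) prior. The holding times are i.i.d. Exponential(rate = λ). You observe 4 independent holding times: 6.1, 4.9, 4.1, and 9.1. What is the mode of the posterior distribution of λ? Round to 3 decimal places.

The Exponential(rate=λ) likelihood is ∝ λ^n e^(−λΣtᵢ). Here n = 4 and Σtᵢ = 6.1 + 4.9 + 4.1 + 9.1 = 24.2.
Posterior ∝ λ^7e^(−2λ) · λ^4e^(−24.2λ) = λ^11e^(−26.2λ), i.e. Gamma(12, 26.2).
Mode = (a−1)/b = 11/26.2 ≈ 0.420.

λ̂_MAP = 0.420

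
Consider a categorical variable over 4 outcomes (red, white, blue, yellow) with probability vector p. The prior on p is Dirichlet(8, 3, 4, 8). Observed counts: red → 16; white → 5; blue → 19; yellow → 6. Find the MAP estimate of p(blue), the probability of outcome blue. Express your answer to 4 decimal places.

The posterior is Dirichlet(αᵢ + nᵢ) = Dirichlet(24, 8, 23, 14).
For a Dirichlet(a₁,…,a_K) with all aᵢ > 1, the mode has j-th component (aⱼ − 1)/(Σaᵢ − K).
Here Σaᵢ = 69 and K = 4, so p(blue) = (23 − 1)/(69 − 4) = 22/65 ≈ 0.3385.

MAP estimate of p(blue) = 0.3385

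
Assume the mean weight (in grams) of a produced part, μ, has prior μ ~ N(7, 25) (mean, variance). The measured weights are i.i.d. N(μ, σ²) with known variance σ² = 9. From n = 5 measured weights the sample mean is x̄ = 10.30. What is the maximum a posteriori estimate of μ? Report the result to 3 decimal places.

μ̂_MAP = 10.078

n = 5, x̄ = 10.30.
For a Normal prior and Normal likelihood with known variance, the posterior is Normal; its mode equals its mean, the precision-weighted average.
Prior precision 1/σ₀² = 1/25 = 0.04; data precision n/σ² = 5/9.
μ̂ = (0.04·7 + (5/9)·10.3) / (0.04 + 5/9) = (2701/450)/(134/225) = 2701/268 ≈ 10.078.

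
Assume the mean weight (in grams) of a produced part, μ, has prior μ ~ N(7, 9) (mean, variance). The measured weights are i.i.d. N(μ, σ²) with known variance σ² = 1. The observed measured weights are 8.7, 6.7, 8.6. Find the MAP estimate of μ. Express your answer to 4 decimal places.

n = 3; x̄ = (8.7 + 6.7 + 8.6)/3 = 24/3 = 8.
For a Normal prior and Normal likelihood with known variance, the posterior is Normal; its mode equals its mean, the precision-weighted average.
Prior precision 1/σ₀² = 1/9; data precision n/σ² = 3/1 = 3.
μ̂ = ((1/9)·7 + 3·8) / (1/9 + 3) = (223/9)/(28/9) = 223/28 ≈ 7.9643.

μ̂_MAP = 7.9643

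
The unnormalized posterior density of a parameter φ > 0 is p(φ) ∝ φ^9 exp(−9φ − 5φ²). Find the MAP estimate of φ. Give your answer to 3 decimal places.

φ̂_MAP = 0.600

ℓ'(φ) = 9/φ − 9 − 10φ. Setting this to zero and multiplying by φ: 10φ² + 9φ − 9 = 0.
φ = (−9 + √(9² + 4·10·9)) / (2·10) = (−9 + √441) / 20 = (−9 + 21)/20 = 3/5.
ℓ''(φ) = −9/φ² − 10 < 0, confirming a maximum.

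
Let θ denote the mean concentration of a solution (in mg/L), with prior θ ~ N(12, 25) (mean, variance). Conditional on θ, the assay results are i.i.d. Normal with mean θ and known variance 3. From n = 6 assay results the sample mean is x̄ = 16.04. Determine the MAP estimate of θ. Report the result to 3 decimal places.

θ̂_MAP = 15.961

n = 6, x̄ = 16.04.
For a Normal prior and Normal likelihood with known variance, the posterior is Normal; its mode equals its mean, the precision-weighted average.
Prior precision 1/σ₀² = 1/25 = 0.04; data precision n/σ² = 6/3 = 2.
θ̂ = (0.04·12 + 2·16.04) / (0.04 + 2) = 32.56/2.04 = 814/51 ≈ 15.961.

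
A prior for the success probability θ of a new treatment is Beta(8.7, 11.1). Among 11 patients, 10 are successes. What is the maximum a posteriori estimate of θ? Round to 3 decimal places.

θ̂_MAP = 0.615

Prior: Beta(8.7, 11.1).
Data: 10 successes in 11 trials. The binomial likelihood contributes θ^10(1−θ)^1, so the posterior is Beta(8.7+10, 11.1+1) = Beta(18.7, 12.1).
For Beta(a, b) with a, b > 1 the mode is (a−1)/(a+b−2) = 17.7/28.8 ≈ 0.615.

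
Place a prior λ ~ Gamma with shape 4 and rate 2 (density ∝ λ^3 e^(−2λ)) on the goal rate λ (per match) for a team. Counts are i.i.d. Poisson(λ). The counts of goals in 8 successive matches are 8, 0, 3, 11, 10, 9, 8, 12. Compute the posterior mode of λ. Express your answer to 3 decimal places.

Σxᵢ = 8+0+3+11+10+9+8+12 = 61, with n = 8.
Posterior ∝ λ^3e^(−2λ) · λ^61e^(−8λ) = λ^64e^(−10λ), i.e. Gamma(shape=65, rate=10).
The mode of a Gamma(a, b) with a ≥ 1 (shape–rate) is (a−1)/b = 64/10 ≈ 6.400.

λ̂_MAP = 6.400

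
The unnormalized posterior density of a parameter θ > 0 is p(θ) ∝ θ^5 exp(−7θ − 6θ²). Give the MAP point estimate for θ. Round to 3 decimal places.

ℓ'(θ) = 5/θ − 7 − 12θ. Setting this to zero and multiplying by θ: 12θ² + 7θ − 5 = 0.
θ = (−7 + √(7² + 4·12·5)) / (2·12) = (−7 + √289) / 24 = (−7 + 17)/24 = 5/12.
ℓ''(θ) = −5/θ² − 12 < 0, confirming a maximum.

θ̂_MAP = 0.417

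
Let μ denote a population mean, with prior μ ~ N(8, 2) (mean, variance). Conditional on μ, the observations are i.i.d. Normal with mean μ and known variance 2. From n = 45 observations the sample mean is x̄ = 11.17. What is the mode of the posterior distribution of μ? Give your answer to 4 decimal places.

μ̂_MAP = 11.1011

n = 45, x̄ = 11.17.
For a Normal prior and Normal likelihood with known variance, the posterior is Normal; its mode equals its mean, the precision-weighted average.
Prior precision 1/σ₀² = 1/2 = 0.5; data precision n/σ² = 45/2 = 22.5.
μ̂ = (0.5·8 + 22.5·11.17) / (0.5 + 22.5) = 255.325/23 = 10213/920 ≈ 11.1011.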